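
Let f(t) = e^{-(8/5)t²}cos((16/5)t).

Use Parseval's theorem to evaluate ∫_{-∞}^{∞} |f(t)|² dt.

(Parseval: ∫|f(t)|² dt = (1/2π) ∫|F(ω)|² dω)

∫|f(t)|² dt = \frac{\sqrt{5} \sqrt{\pi} \left(1 + e^{\frac{16}{5}}\right)}{8 e^{\frac{16}{5}}}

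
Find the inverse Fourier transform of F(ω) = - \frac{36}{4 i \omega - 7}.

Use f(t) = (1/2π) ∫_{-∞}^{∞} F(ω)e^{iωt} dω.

f(t) = 9 e^{\frac{7 t}{4}} u\left(- t\right)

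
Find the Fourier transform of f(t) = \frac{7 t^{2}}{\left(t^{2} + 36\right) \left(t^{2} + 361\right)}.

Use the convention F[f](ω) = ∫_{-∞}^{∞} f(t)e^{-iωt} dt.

F(ω) = \frac{7 \pi \left(19 - 6 e^{13 \left|{\omega}\right|}\right) e^{- 19 \left|{\omega}\right|}}{325}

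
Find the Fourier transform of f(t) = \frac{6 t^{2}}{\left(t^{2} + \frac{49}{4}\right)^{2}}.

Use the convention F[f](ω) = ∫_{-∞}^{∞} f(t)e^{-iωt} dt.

F(ω) = \frac{3 \pi \left(2 - 7 \left|{\omega}\right|\right) e^{- \frac{7 \left|{\omega}\right|}{2}}}{7}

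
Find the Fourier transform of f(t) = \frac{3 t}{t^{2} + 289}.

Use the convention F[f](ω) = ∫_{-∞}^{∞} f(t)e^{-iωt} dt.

F(ω) = - 3 i \pi e^{- 17 \left|{\omega}\right|} \operatorname{sign}{\left(\omega \right)}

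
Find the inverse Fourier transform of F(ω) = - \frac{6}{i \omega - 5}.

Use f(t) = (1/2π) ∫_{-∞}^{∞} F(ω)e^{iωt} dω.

f(t) = 6 e^{5 t} u\left(- t\right)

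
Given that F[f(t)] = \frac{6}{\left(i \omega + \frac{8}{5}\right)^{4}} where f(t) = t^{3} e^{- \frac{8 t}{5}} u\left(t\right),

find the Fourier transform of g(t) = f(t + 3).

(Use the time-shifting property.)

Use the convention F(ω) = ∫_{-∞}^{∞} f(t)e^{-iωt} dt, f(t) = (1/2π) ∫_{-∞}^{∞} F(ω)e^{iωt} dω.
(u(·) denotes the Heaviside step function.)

F[g](ω) = \frac{3750 e^{3 i \omega}}{\left(5 i \omega + 8\right)^{4}}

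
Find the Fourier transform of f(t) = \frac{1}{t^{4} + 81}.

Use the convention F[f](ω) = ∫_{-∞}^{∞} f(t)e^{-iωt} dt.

F(ω) = \frac{\pi e^{- \frac{3 \sqrt{2} \left|{\omega}\right|}{2}} \sin{\left(\frac{3 \sqrt{2} \left|{\omega}\right|}{2} + \frac{\pi}{4} \right)}}{27}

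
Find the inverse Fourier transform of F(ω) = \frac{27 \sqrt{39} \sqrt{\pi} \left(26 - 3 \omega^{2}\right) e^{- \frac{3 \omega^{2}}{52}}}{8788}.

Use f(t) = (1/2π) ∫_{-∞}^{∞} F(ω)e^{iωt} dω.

f(t) = 9 t^{2} e^{- \frac{13 t^{2}}{3}}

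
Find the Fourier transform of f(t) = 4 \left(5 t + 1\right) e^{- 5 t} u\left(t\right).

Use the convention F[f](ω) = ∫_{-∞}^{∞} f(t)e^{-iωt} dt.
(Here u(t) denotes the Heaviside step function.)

F(ω) = \frac{4 \left(- i \omega - 10\right)}{\omega^{2} - 10 i \omega - 25}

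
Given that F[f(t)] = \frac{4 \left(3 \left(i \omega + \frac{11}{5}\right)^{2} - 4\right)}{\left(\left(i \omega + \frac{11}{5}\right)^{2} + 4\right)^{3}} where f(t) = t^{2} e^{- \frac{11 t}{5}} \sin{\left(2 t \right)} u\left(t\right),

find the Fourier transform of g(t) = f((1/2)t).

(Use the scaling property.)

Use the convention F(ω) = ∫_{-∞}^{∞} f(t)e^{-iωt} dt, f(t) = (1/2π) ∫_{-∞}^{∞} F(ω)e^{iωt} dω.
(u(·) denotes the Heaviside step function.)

F[g](ω) = \frac{5000 \left(3 \left(10 i \omega + 11\right)^{2} - 100\right)}{\left(\left(10 i \omega + 11\right)^{2} + 100\right)^{3}}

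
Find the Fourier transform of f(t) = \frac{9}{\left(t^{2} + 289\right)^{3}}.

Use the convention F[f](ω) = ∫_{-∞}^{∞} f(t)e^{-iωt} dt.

F(ω) = \frac{9 \pi \left(289 \omega^{2} + 51 \left|{\omega}\right| + 3\right) e^{- 17 \left|{\omega}\right|}}{11358856}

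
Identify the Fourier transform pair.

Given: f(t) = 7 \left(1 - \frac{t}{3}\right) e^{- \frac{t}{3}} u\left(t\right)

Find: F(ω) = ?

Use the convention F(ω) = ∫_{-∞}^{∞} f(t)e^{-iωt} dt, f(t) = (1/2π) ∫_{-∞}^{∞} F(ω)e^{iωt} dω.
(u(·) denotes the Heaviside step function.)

F(ω) = \frac{63 i \omega}{- 9 \omega^{2} + 6 i \omega + 1}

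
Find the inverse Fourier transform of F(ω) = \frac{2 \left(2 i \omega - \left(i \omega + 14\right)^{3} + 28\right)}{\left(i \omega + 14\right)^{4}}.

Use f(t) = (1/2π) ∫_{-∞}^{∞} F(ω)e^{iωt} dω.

f(t) = 2 \left(t^{2} - 1\right) e^{- 14 t} u\left(t\right)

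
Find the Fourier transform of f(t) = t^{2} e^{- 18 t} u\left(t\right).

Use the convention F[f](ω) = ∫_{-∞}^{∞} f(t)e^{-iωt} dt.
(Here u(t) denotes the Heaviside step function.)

F(ω) = \frac{2}{\left(i \omega + 18\right)^{3}}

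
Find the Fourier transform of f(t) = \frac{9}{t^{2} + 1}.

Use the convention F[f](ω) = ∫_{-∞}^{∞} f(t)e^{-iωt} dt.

F(ω) = 9 \pi e^{- \left|{\omega}\right|}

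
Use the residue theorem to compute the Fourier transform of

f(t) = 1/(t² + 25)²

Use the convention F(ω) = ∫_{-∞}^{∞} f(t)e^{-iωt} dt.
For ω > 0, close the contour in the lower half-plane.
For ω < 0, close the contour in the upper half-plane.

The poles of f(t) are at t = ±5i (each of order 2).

Let g(z) = f(z)e^{-iωz}; for large |z| the factor e^{-iωz} decays in the lower half-plane when ω > 0 and in the upper half-plane when ω < 0.

Case ω > 0 (lower half-plane, clockwise contour ⇒ F(ω) = -2πi·ΣRes):
  Res_{z = - 5 i} g(z) = \frac{i \left(5 \omega + 1\right) e^{- 5 \omega}}{500} (pole of order 2)
  F(ω) = -2πi·ΣRes = \frac{\pi \left(5 \omega + 1\right) e^{- 5 \omega}}{250}

Case ω < 0 (upper half-plane, counterclockwise contour ⇒ F(ω) = +2πi·ΣRes):
  Res_{z = 5 i} g(z) = \frac{i \left(5 \omega - 1\right) e^{5 \omega}}{500} (pole of order 2)
  F(ω) = 2πi·ΣRes = \frac{\pi \left(1 - 5 \omega\right) e^{5 \omega}}{250}

Both cases combine into a single formula in |ω|:

F(ω) = \frac{\pi \left(5 \left|{\omega}\right| + 1\right) e^{- 5 \left|{\omega}\right|}}{250}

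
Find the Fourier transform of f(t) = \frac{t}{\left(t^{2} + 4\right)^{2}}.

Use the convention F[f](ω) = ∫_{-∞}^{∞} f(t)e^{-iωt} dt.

F(ω) = - \frac{i \pi \omega e^{- 2 \left|{\omega}\right|}}{4}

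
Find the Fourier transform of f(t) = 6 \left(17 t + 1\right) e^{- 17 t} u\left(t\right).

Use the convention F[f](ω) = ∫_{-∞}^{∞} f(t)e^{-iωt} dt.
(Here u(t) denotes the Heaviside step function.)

F(ω) = \frac{6 \left(- i \omega - 34\right)}{\omega^{2} - 34 i \omega - 289}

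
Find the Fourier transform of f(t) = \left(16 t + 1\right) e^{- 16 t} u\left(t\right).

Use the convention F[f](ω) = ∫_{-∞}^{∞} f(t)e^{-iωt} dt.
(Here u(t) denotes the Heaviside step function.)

F(ω) = \frac{- i \omega - 32}{\omega^{2} - 32 i \omega - 256}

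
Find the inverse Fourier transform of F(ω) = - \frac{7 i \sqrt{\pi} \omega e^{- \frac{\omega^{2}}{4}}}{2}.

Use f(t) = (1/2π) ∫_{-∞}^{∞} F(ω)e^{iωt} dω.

f(t) = 7 t e^{- t^{2}}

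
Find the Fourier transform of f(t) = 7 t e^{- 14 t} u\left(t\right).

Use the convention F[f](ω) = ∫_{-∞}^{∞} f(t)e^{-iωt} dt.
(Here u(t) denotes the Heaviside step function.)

F(ω) = \frac{7}{\left(i \omega + 14\right)^{2}}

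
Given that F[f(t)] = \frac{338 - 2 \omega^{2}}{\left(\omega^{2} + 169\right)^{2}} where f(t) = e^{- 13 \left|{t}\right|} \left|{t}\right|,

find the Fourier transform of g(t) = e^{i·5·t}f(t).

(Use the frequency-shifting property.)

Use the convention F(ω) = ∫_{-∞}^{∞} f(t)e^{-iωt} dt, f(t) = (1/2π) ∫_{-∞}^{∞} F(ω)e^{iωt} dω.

F[g](ω) = \frac{2 \left(169 - \left(\omega - 5\right)^{2}\right)}{\left(\left(\omega - 5\right)^{2} + 169\right)^{2}}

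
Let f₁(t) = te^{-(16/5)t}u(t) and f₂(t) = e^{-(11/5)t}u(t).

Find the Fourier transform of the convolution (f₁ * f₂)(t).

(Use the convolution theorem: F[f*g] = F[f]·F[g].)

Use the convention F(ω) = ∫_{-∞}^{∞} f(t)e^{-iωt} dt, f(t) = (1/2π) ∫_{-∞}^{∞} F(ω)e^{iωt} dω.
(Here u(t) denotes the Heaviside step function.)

F[f₁*f₂](ω) = \frac{125}{\left(5 i \omega + 11\right) \left(5 i \omega + 16\right)^{2}}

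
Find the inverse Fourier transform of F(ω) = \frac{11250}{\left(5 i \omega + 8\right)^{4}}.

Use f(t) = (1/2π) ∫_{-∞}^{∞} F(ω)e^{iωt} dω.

f(t) = 3 t^{3} e^{- \frac{8 t}{5}} u\left(t\right)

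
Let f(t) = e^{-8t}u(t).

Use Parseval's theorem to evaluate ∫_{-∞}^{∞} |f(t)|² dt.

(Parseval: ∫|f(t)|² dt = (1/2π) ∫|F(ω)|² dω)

∫|f(t)|² dt = \frac{1}{16}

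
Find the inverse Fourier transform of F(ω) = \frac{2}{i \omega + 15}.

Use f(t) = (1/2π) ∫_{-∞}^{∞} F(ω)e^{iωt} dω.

f(t) = 2 e^{- 15 t} u\left(t\right)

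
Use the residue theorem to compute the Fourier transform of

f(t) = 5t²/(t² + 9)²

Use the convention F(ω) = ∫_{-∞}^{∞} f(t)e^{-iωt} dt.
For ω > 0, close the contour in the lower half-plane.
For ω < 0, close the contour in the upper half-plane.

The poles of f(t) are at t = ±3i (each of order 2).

Let g(z) = f(z)e^{-iωz}; for large |z| the factor e^{-iωz} decays in the lower half-plane when ω > 0 and in the upper half-plane when ω < 0.

Case ω > 0 (lower half-plane, clockwise contour ⇒ F(ω) = -2πi·ΣRes):
  Res_{z = - 3 i} g(z) = \frac{5 i \left(1 - 3 \omega\right) e^{- 3 \omega}}{12} (pole of order 2)
  F(ω) = -2πi·ΣRes = \frac{5 \pi \left(1 - 3 \omega\right) e^{- 3 \omega}}{6}

Case ω < 0 (upper half-plane, counterclockwise contour ⇒ F(ω) = +2πi·ΣRes):
  Res_{z = 3 i} g(z) = \frac{5 i \left(- 3 \omega - 1\right) e^{3 \omega}}{12} (pole of order 2)
  F(ω) = 2πi·ΣRes = \frac{5 \pi \left(3 \omega + 1\right) e^{3 \omega}}{6}

Both cases combine into a single formula in |ω|:

F(ω) = \frac{5 \pi \left(1 - 3 \left|{\omega}\right|\right) e^{- 3 \left|{\omega}\right|}}{6}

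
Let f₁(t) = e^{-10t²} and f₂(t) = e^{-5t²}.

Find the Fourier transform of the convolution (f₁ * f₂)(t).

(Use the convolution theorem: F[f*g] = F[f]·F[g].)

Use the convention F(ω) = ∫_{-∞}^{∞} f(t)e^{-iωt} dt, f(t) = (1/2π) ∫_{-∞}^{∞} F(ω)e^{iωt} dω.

F[f₁*f₂](ω) = \frac{\sqrt{2} \pi e^{- \frac{3 \omega^{2}}{40}}}{10}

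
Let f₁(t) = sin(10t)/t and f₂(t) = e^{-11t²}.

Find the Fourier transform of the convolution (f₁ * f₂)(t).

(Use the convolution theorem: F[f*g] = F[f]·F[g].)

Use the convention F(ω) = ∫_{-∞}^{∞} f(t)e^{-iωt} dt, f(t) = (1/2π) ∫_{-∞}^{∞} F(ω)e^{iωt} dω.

F[f₁*f₂](ω) = \begin{cases} \frac{\sqrt{11} \pi^{\frac{3}{2}} e^{- \frac{\omega^{2}}{44}}}{11} & \text{for}\: \omega > -10 \wedge \omega < 10 \\0 & \text{otherwise} \end{cases}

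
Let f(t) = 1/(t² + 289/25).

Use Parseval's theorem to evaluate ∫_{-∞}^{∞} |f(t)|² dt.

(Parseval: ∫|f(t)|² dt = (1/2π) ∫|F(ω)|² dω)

∫|f(t)|² dt = \frac{125 \pi}{9826}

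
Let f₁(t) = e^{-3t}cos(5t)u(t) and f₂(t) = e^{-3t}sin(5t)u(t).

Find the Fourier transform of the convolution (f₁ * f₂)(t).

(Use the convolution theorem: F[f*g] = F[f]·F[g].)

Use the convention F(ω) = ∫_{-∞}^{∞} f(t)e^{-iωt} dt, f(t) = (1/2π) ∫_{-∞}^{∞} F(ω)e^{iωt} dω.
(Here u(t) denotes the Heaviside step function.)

F[f₁*f₂](ω) = \frac{5 \left(i \omega + 3\right)}{\left(\left(i \omega + 3\right)^{2} + 25\right)^{2}}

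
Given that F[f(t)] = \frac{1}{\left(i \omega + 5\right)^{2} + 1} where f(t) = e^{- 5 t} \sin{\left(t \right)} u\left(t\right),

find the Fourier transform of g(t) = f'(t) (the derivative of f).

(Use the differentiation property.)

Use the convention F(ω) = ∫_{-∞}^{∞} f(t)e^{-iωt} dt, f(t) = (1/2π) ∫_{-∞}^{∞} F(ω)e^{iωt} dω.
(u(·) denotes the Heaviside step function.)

F[g](ω) = \frac{i \omega}{\left(i \omega + 5\right)^{2} + 1}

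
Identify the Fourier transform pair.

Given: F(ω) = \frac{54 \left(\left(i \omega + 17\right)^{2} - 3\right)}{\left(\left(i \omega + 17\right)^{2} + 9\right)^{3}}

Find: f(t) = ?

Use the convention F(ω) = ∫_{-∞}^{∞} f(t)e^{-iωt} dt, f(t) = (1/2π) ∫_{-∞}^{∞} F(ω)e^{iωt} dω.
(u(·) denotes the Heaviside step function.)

f(t) = 3 t^{2} e^{- 17 t} \sin{\left(3 t \right)} u\left(t\right)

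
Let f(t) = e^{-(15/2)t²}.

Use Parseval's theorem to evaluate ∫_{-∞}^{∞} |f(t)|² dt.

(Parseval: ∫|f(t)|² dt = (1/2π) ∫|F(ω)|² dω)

∫|f(t)|² dt = \frac{\sqrt{15} \sqrt{\pi}}{15}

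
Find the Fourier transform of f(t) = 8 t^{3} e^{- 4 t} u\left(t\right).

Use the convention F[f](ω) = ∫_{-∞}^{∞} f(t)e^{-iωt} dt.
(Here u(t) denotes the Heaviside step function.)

F(ω) = \frac{48}{\left(i \omega + 4\right)^{4}}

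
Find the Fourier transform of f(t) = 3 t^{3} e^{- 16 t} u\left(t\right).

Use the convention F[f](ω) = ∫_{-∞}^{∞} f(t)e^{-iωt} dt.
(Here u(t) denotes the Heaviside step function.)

F(ω) = \frac{18}{\left(i \omega + 16\right)^{4}}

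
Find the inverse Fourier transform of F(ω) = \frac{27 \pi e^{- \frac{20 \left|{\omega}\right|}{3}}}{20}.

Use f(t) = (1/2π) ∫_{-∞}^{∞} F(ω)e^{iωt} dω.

f(t) = \frac{9}{t^{2} + \frac{400}{9}}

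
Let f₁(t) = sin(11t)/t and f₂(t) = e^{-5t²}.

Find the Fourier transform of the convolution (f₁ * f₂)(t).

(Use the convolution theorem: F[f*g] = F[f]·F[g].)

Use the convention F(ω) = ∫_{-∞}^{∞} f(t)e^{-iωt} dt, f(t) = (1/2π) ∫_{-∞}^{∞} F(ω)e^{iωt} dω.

F[f₁*f₂](ω) = \begin{cases} \frac{\sqrt{5} \pi^{\frac{3}{2}} e^{- \frac{\omega^{2}}{20}}}{5} & \text{for}\: \omega > -11 \wedge \omega < 11 \\0 & \text{otherwise} \end{cases}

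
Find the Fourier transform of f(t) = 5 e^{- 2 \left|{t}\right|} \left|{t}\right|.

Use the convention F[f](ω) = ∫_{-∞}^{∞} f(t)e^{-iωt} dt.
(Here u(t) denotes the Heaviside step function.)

F(ω) = \frac{10 \left(4 - \omega^{2}\right)}{\left(\omega^{2} + 4\right)^{2}}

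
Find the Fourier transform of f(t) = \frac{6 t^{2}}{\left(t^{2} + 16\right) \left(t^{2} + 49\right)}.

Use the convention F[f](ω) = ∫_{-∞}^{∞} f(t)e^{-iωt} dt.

F(ω) = \frac{2 \pi \left(7 - 4 e^{3 \left|{\omega}\right|}\right) e^{- 7 \left|{\omega}\right|}}{11}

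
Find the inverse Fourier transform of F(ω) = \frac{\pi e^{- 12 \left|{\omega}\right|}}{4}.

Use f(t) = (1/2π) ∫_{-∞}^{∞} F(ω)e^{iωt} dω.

f(t) = \frac{3}{t^{2} + 144}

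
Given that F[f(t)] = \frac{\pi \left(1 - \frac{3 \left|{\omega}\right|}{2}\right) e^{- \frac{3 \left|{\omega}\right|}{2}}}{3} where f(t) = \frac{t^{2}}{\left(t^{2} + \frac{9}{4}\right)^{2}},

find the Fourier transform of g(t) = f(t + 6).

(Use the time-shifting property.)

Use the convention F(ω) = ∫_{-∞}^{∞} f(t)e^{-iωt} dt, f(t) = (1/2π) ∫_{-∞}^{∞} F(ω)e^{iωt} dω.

F[g](ω) = - \frac{\pi \left(3 \left|{\omega}\right| - 2\right) e^{6 i \omega - \frac{3 \left|{\omega}\right|}{2}}}{6}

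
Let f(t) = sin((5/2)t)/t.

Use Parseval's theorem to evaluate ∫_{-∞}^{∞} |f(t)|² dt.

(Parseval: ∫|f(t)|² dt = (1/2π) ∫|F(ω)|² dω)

∫|f(t)|² dt = \frac{5 \pi}{2}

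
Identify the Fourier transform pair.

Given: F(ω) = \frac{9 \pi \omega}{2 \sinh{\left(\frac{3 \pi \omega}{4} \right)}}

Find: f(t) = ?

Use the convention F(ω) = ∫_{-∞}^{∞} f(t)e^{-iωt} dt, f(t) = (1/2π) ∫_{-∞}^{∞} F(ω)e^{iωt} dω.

f(t) = \frac{2}{\cosh^{2}{\left(\frac{2 t}{3} \right)}}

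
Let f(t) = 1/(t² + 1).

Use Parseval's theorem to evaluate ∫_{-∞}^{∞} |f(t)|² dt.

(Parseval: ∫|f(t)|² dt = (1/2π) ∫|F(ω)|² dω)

∫|f(t)|² dt = \frac{\pi}{2}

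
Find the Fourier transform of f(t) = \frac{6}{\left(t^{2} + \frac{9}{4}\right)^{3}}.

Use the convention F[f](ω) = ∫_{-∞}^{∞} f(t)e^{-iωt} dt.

F(ω) = \frac{2 \pi \left(3 \omega^{2} + 6 \left|{\omega}\right| + 4\right) e^{- \frac{3 \left|{\omega}\right|}{2}}}{27}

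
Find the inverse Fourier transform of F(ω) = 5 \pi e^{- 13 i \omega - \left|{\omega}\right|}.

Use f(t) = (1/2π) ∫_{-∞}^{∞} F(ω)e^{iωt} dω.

f(t) = \frac{5}{\left(t - 13\right)^{2} + 1}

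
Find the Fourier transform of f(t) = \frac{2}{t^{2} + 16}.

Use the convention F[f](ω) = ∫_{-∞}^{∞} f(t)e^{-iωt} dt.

F(ω) = \frac{\pi e^{- 4 \left|{\omega}\right|}}{2}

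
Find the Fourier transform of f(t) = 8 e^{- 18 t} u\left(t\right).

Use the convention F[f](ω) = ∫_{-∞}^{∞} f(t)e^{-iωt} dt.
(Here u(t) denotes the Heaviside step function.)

F(ω) = \frac{8}{i \omega + 18}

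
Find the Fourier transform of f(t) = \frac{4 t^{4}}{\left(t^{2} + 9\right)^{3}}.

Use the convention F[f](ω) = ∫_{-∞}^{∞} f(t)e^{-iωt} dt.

F(ω) = \frac{\pi \left(3 \omega^{2} - 5 \left|{\omega}\right| + 1\right) e^{- 3 \left|{\omega}\right|}}{2}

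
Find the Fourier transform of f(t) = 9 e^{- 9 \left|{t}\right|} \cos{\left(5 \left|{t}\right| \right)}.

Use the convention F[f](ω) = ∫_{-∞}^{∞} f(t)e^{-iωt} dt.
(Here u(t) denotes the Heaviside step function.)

F(ω) = \frac{162 \left(\omega^{2} + 106\right)}{\omega^{4} + 112 \omega^{2} + 11236}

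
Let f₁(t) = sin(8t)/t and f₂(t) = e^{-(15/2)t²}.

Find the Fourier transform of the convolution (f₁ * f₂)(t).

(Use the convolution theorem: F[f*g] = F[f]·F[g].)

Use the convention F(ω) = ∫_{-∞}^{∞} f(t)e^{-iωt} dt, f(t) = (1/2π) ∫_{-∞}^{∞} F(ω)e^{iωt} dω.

F[f₁*f₂](ω) = \begin{cases} \frac{\sqrt{30} \pi^{\frac{3}{2}} e^{- \frac{\omega^{2}}{30}}}{15} & \text{for}\: \omega > -8 \wedge \omega < 8 \\0 & \text{otherwise} \end{cases}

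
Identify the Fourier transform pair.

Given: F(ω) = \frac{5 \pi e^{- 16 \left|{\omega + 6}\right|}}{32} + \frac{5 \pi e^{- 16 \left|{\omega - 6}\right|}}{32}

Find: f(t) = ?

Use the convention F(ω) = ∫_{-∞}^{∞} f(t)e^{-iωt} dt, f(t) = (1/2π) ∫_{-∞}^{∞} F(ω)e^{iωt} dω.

f(t) = \frac{5 \cos{\left(6 t \right)}}{t^{2} + 256}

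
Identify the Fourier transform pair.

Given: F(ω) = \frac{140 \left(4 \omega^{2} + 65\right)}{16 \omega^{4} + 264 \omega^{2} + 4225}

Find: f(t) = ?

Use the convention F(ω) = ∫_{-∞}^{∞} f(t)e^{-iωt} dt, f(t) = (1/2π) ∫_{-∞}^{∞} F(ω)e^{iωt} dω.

f(t) = 5 e^{- \frac{7 \left|{t}\right|}{2}} \cos{\left(2 t \right)}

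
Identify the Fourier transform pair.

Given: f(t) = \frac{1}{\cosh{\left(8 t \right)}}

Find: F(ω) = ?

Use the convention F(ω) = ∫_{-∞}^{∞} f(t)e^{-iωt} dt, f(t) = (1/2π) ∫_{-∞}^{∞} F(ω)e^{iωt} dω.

F(ω) = \frac{\pi}{8 \cosh{\left(\frac{\pi \omega}{16} \right)}}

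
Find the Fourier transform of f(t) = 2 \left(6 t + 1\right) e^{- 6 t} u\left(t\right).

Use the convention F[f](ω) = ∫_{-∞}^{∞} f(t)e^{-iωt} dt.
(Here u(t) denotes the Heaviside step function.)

F(ω) = \frac{2 \left(- i \omega - 12\right)}{\omega^{2} - 12 i \omega - 36}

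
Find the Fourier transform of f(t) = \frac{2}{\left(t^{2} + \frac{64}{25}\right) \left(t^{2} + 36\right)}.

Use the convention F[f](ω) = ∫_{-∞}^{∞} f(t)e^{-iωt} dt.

F(ω) = - \frac{25 \pi e^{- 6 \left|{\omega}\right|}}{2508} + \frac{125 \pi e^{- \frac{8 \left|{\omega}\right|}{5}}}{3344}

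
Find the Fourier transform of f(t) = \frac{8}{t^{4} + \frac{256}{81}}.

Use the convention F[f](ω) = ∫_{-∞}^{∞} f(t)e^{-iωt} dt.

F(ω) = \frac{27 \pi e^{- \frac{2 \sqrt{2} \left|{\omega}\right|}{3}} \sin{\left(\frac{2 \sqrt{2} \left|{\omega}\right|}{3} + \frac{\pi}{4} \right)}}{8}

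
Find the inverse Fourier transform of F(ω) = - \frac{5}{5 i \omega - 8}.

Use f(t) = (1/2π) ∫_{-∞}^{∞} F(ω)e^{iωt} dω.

f(t) = e^{\frac{8 t}{5}} u\left(- t\right)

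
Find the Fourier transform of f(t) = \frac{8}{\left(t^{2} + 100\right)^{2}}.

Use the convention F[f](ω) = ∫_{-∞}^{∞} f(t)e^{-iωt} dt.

F(ω) = \frac{\pi \left(10 \left|{\omega}\right| + 1\right) e^{- 10 \left|{\omega}\right|}}{250}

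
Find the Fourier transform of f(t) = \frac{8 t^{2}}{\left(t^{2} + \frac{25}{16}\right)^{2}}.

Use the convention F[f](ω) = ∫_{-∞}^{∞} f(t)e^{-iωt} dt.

F(ω) = \frac{4 \pi \left(4 - 5 \left|{\omega}\right|\right) e^{- \frac{5 \left|{\omega}\right|}{4}}}{5}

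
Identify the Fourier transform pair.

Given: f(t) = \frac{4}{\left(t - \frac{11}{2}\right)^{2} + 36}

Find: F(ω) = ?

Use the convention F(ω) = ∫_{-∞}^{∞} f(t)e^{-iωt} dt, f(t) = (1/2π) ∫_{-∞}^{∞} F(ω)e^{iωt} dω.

F(ω) = \frac{2 \pi e^{- \frac{11 i \omega}{2} - 6 \left|{\omega}\right|}}{3}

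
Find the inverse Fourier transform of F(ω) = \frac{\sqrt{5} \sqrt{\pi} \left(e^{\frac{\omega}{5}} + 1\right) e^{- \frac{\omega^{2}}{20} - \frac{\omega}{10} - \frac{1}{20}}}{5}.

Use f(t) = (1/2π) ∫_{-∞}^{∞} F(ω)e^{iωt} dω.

f(t) = 2 e^{- 5 t^{2}} \cos{\left(t \right)}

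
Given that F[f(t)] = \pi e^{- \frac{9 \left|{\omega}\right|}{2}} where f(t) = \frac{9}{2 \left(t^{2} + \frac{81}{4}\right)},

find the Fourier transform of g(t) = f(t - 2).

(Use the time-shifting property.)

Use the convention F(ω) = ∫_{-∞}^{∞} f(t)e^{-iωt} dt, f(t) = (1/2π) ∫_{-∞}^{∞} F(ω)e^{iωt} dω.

F[g](ω) = \pi e^{- 2 i \omega - \frac{9 \left|{\omega}\right|}{2}}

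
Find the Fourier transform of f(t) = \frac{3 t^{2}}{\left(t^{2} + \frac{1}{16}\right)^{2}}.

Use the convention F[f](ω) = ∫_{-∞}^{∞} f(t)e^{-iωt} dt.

F(ω) = \frac{3 \pi \left(4 - \left|{\omega}\right|\right) e^{- \frac{\left|{\omega}\right|}{4}}}{2}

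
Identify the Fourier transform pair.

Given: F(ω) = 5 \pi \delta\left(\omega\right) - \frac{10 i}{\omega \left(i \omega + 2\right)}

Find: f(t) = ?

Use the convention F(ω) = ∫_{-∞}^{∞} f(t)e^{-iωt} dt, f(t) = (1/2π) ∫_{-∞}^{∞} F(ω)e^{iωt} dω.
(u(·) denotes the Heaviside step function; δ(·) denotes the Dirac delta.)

f(t) = 5 \left(1 - e^{- 2 t}\right) u\left(t\right)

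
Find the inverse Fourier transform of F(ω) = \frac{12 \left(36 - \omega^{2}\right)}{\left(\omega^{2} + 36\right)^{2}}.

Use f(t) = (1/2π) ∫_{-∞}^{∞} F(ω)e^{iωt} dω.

f(t) = 6 e^{- 6 \left|{t}\right|} \left|{t}\right|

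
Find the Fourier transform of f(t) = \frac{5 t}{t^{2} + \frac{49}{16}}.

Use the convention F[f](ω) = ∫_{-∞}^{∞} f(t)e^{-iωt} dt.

F(ω) = - 5 i \pi e^{- \frac{7 \left|{\omega}\right|}{4}} \operatorname{sign}{\left(\omega \right)}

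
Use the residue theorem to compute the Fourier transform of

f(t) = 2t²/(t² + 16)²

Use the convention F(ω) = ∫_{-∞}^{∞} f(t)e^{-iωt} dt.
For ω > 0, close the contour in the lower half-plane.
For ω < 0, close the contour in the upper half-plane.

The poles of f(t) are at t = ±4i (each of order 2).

Let g(z) = f(z)e^{-iωz}; for large |z| the factor e^{-iωz} decays in the lower half-plane when ω > 0 and in the upper half-plane when ω < 0.

Case ω > 0 (lower half-plane, clockwise contour ⇒ F(ω) = -2πi·ΣRes):
  Res_{z = - 4 i} g(z) = \frac{i \left(1 - 4 \omega\right) e^{- 4 \omega}}{8} (pole of order 2)
  F(ω) = -2πi·ΣRes = \frac{\pi \left(1 - 4 \omega\right) e^{- 4 \omega}}{4}

Case ω < 0 (upper half-plane, counterclockwise contour ⇒ F(ω) = +2πi·ΣRes):
  Res_{z = 4 i} g(z) = \frac{i \left(- 4 \omega - 1\right) e^{4 \omega}}{8} (pole of order 2)
  F(ω) = 2πi·ΣRes = \frac{\pi \left(4 \omega + 1\right) e^{4 \omega}}{4}

Both cases combine into a single formula in |ω|:

F(ω) = \frac{\pi \left(1 - 4 \left|{\omega}\right|\right) e^{- 4 \left|{\omega}\right|}}{4}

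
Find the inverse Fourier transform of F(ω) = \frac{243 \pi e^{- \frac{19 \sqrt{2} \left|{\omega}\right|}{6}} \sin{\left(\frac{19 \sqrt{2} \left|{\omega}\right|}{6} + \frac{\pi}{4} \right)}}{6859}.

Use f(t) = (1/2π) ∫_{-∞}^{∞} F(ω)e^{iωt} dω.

f(t) = \frac{9}{t^{4} + \frac{130321}{81}}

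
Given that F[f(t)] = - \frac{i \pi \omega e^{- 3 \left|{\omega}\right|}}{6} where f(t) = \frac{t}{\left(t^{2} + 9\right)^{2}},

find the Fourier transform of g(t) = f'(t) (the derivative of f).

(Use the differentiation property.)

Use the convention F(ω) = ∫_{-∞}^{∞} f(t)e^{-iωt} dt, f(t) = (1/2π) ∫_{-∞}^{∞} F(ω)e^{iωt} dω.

F[g](ω) = \frac{\pi \omega^{2} e^{- 3 \left|{\omega}\right|}}{6}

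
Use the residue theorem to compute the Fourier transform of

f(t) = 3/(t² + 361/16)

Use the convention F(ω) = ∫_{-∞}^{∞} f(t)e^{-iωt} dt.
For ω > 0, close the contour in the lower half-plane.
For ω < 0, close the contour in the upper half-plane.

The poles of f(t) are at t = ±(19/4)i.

Let g(z) = f(z)e^{-iωz}; for large |z| the factor e^{-iωz} decays in the lower half-plane when ω > 0 and in the upper half-plane when ω < 0.

Case ω > 0 (lower half-plane, clockwise contour ⇒ F(ω) = -2πi·ΣRes):
  Res_{z = - \frac{19 i}{4}} g(z) = \frac{6 i e^{- \frac{19 \omega}{4}}}{19}
  F(ω) = -2πi·ΣRes = \frac{12 \pi e^{- \frac{19 \omega}{4}}}{19}

Case ω < 0 (upper half-plane, counterclockwise contour ⇒ F(ω) = +2πi·ΣRes):
  Res_{z = \frac{19 i}{4}} g(z) = - \frac{6 i e^{\frac{19 \omega}{4}}}{19}
  F(ω) = 2πi·ΣRes = \frac{12 \pi e^{\frac{19 \omega}{4}}}{19}

Both cases combine into a single formula in |ω|:

F(ω) = \frac{12 \pi e^{- \frac{19 \left|{\omega}\right|}{4}}}{19}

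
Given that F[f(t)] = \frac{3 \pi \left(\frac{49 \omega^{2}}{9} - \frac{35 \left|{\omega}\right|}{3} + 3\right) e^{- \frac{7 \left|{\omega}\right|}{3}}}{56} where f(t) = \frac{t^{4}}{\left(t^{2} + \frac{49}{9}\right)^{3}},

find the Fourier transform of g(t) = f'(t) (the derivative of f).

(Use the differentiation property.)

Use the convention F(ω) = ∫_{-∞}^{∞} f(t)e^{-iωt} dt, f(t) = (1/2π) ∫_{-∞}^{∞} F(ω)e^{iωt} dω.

F[g](ω) = \frac{i \pi \omega \left(49 \omega^{2} - 105 \left|{\omega}\right| + 27\right) e^{- \frac{7 \left|{\omega}\right|}{3}}}{168}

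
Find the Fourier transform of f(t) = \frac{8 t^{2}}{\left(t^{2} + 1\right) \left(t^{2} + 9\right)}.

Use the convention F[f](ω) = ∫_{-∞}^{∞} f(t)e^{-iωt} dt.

F(ω) = \pi \left(3 - e^{2 \left|{\omega}\right|}\right) e^{- 3 \left|{\omega}\right|}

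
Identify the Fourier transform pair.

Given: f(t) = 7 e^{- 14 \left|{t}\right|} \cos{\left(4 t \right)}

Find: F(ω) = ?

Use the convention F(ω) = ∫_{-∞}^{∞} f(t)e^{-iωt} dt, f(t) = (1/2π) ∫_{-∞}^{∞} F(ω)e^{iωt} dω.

F(ω) = \frac{196 \left(\omega^{2} + 212\right)}{\omega^{4} + 360 \omega^{2} + 44944}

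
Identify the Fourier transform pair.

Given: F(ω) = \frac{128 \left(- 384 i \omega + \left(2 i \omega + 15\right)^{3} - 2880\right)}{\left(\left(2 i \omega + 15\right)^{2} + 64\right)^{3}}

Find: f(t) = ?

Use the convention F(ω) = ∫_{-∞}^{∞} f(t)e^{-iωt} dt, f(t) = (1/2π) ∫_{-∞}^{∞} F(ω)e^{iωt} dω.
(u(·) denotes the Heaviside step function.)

f(t) = 8 t^{2} e^{- \frac{15 t}{2}} \cos{\left(4 t \right)} u\left(t\right)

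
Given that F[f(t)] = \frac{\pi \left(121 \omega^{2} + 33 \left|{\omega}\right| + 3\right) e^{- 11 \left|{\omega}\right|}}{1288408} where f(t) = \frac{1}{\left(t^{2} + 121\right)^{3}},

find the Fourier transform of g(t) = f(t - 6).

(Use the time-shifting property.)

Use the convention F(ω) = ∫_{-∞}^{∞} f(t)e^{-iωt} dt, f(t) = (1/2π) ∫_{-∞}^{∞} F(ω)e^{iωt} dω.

F[g](ω) = \frac{\pi \left(121 \omega^{2} + 33 \left|{\omega}\right| + 3\right) e^{- 6 i \omega - 11 \left|{\omega}\right|}}{1288408}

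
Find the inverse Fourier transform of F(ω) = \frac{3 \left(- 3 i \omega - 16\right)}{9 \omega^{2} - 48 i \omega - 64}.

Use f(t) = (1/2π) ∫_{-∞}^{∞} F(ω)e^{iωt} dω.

f(t) = \left(\frac{8 t}{3} + 1\right) e^{- \frac{8 t}{3}} u\left(t\right)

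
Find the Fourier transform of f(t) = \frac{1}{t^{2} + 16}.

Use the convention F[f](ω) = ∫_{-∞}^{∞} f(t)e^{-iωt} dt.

F(ω) = \frac{\pi e^{- 4 \left|{\omega}\right|}}{4}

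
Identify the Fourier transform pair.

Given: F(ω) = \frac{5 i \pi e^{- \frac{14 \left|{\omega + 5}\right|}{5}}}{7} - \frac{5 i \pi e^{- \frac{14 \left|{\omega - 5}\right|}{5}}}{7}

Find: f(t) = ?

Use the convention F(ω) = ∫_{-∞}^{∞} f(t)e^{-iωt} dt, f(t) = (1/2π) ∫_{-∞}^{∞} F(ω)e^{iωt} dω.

f(t) = \frac{4 \sin{\left(5 t \right)}}{t^{2} + \frac{196}{25}}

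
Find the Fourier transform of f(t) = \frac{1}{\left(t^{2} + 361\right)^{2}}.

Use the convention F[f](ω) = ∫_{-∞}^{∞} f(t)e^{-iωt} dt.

F(ω) = \frac{\pi \left(19 \left|{\omega}\right| + 1\right) e^{- 19 \left|{\omega}\right|}}{13718}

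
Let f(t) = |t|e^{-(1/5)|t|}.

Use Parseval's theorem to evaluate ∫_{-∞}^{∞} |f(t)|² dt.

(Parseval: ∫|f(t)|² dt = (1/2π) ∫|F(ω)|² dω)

∫|f(t)|² dt = \frac{125}{2}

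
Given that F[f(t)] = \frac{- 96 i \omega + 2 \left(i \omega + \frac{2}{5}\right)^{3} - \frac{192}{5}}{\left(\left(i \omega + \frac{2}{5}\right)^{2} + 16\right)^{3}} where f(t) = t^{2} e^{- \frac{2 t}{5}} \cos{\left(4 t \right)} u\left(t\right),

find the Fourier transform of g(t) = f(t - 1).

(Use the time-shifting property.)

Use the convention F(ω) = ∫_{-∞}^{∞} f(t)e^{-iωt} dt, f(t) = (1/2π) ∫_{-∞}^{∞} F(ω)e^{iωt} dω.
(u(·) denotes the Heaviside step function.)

F[g](ω) = \frac{250 \left(- 6000 i \omega + \left(5 i \omega + 2\right)^{3} - 2400\right) e^{- i \omega}}{\left(\left(5 i \omega + 2\right)^{2} + 400\right)^{3}}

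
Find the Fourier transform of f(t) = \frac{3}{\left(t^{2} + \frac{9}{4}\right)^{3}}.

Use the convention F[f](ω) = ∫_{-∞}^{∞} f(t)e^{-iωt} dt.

F(ω) = \frac{\pi \left(3 \omega^{2} + 6 \left|{\omega}\right| + 4\right) e^{- \frac{3 \left|{\omega}\right|}{2}}}{27}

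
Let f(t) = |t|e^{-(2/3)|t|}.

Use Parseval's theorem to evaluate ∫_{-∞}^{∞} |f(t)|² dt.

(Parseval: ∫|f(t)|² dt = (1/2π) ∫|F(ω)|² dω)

∫|f(t)|² dt = \frac{27}{16}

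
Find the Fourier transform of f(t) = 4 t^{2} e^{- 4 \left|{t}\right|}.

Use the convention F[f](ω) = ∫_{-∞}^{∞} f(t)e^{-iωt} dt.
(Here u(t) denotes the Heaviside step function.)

F(ω) = \frac{64 \left(16 - 3 \omega^{2}\right)}{\left(\omega^{2} + 16\right)^{3}}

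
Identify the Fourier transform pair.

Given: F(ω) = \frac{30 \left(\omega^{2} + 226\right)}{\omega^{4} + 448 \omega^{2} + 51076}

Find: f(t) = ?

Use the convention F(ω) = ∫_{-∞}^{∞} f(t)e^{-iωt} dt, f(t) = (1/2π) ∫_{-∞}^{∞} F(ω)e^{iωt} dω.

f(t) = e^{- 15 \left|{t}\right|} \cos{\left(\left|{t}\right| \right)}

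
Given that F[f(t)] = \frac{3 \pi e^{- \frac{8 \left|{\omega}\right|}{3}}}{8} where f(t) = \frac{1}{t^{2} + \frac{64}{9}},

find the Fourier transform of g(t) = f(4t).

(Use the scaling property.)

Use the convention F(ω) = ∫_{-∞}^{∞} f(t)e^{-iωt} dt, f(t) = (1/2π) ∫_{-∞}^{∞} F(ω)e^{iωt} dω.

F[g](ω) = \frac{3 \pi e^{- \frac{2 \left|{\omega}\right|}{3}}}{32}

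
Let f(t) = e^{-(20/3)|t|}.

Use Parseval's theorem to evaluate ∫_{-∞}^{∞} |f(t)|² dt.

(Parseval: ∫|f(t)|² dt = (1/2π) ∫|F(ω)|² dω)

∫|f(t)|² dt = \frac{3}{20}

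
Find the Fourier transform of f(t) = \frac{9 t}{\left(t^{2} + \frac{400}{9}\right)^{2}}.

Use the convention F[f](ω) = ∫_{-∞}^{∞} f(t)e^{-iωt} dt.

F(ω) = - \frac{27 i \pi \omega e^{- \frac{20 \left|{\omega}\right|}{3}}}{40}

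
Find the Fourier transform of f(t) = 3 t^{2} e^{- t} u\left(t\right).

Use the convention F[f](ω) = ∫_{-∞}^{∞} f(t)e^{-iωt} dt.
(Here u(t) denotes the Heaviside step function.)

F(ω) = \frac{6}{\left(i \omega + 1\right)^{3}}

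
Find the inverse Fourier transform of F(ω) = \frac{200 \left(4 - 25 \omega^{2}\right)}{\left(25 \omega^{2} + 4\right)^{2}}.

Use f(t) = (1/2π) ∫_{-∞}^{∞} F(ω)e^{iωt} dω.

f(t) = 4 e^{- \frac{2 \left|{t}\right|}{5}} \left|{t}\right|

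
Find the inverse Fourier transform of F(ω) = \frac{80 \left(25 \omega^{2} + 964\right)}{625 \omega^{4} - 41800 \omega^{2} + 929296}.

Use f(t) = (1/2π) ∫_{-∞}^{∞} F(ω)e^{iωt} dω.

f(t) = e^{- \frac{8 \left|{t}\right|}{5}} \cos{\left(6 \left|{t}\right| \right)}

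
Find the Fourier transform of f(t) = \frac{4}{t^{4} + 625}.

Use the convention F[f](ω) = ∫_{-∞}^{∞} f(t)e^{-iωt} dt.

F(ω) = \frac{4 \pi e^{- \frac{5 \sqrt{2} \left|{\omega}\right|}{2}} \sin{\left(\frac{5 \sqrt{2} \left|{\omega}\right|}{2} + \frac{\pi}{4} \right)}}{125}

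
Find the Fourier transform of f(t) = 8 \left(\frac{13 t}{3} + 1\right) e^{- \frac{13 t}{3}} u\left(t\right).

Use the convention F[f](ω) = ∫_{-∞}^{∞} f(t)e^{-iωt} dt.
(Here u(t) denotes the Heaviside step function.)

F(ω) = \frac{24 \left(- 3 i \omega - 26\right)}{9 \omega^{2} - 78 i \omega - 169}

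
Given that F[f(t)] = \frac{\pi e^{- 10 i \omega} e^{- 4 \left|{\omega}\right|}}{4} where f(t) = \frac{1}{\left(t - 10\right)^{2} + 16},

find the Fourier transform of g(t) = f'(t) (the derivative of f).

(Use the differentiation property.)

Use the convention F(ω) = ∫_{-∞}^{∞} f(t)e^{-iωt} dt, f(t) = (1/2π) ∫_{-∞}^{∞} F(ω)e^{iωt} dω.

F[g](ω) = \frac{i \pi \omega e^{- 10 i \omega - 4 \left|{\omega}\right|}}{4}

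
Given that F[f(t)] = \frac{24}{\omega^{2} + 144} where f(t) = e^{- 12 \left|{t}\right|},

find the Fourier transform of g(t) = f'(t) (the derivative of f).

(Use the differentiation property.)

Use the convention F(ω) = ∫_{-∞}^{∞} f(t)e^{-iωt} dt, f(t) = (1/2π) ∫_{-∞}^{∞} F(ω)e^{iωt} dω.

F[g](ω) = \frac{24 i \omega}{\omega^{2} + 144}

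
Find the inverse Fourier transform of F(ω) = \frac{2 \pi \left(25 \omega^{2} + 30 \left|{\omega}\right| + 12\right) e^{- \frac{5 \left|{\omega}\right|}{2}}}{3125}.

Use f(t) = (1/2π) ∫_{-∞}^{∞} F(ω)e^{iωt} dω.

f(t) = \frac{2}{\left(t^{2} + \frac{25}{4}\right)^{3}}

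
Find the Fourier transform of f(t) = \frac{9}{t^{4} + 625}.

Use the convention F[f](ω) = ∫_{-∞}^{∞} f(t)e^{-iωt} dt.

F(ω) = \frac{9 \pi e^{- \frac{5 \sqrt{2} \left|{\omega}\right|}{2}} \sin{\left(\frac{5 \sqrt{2} \left|{\omega}\right|}{2} + \frac{\pi}{4} \right)}}{125}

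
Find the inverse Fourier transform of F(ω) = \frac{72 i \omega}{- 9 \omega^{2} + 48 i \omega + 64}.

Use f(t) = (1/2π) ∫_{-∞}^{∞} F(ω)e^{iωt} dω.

f(t) = 8 \left(1 - \frac{8 t}{3}\right) e^{- \frac{8 t}{3}} u\left(t\right)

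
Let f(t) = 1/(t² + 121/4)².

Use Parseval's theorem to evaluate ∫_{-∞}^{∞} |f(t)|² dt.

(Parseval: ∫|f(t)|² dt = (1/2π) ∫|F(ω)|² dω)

∫|f(t)|² dt = \frac{40 \pi}{19487171}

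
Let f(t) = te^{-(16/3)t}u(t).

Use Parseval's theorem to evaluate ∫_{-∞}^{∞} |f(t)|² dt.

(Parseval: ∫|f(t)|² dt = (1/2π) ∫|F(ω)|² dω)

∫|f(t)|² dt = \frac{27}{16384}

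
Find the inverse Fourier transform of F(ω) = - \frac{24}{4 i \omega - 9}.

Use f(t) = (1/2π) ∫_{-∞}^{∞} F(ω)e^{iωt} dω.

f(t) = 6 e^{\frac{9 t}{4}} u\left(- t\right)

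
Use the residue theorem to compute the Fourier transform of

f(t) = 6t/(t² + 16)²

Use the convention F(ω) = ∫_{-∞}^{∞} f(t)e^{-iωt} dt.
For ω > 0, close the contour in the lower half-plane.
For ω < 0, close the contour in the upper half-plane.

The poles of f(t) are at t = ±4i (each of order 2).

Let g(z) = f(z)e^{-iωz}; for large |z| the factor e^{-iωz} decays in the lower half-plane when ω > 0 and in the upper half-plane when ω < 0.

Case ω > 0 (lower half-plane, clockwise contour ⇒ F(ω) = -2πi·ΣRes):
  Res_{z = - 4 i} g(z) = \frac{3 \omega e^{- 4 \omega}}{8} (pole of order 2)
  F(ω) = -2πi·ΣRes = - \frac{3 i \pi \omega e^{- 4 \omega}}{4}

Case ω < 0 (upper half-plane, counterclockwise contour ⇒ F(ω) = +2πi·ΣRes):
  Res_{z = 4 i} g(z) = - \frac{3 \omega e^{4 \omega}}{8} (pole of order 2)
  F(ω) = 2πi·ΣRes = - \frac{3 i \pi \omega e^{4 \omega}}{4}

Both cases combine into a single formula in |ω|:

F(ω) = - \frac{3 i \pi \omega e^{- 4 \left|{\omega}\right|}}{4}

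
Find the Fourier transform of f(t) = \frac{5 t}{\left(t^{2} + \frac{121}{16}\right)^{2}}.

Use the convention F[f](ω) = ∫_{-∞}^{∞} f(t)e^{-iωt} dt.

F(ω) = - \frac{10 i \pi \omega e^{- \frac{11 \left|{\omega}\right|}{4}}}{11}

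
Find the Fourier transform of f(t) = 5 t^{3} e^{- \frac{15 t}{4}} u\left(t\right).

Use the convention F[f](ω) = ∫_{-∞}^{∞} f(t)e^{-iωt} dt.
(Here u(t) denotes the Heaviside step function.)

F(ω) = \frac{7680}{\left(4 i \omega + 15\right)^{4}}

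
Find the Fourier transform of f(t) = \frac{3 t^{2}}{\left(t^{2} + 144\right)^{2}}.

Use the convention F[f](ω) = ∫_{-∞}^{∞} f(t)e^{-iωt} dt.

F(ω) = \frac{\pi \left(1 - 12 \left|{\omega}\right|\right) e^{- 12 \left|{\omega}\right|}}{8}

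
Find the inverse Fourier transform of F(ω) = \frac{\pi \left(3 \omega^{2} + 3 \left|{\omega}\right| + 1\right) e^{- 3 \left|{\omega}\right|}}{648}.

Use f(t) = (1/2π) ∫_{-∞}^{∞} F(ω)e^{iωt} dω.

f(t) = \frac{1}{\left(t^{2} + 9\right)^{3}}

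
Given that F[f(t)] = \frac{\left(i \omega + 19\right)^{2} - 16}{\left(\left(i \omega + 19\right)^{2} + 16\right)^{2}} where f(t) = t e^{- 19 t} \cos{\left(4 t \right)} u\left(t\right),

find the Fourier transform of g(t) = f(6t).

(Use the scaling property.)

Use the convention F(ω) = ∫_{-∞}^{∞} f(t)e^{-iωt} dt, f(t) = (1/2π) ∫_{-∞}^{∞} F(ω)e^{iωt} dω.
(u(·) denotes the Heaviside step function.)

F[g](ω) = \frac{6 \left(\left(i \omega + 114\right)^{2} - 576\right)}{\left(\left(i \omega + 114\right)^{2} + 576\right)^{2}}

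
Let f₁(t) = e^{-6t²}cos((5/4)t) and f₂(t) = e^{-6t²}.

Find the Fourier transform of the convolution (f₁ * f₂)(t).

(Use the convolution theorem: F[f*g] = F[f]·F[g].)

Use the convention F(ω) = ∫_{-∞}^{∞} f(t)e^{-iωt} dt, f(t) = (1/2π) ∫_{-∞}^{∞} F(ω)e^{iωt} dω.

F[f₁*f₂](ω) = \frac{\pi \left(e^{\frac{5 \omega}{24}} + 1\right) e^{- \frac{\omega^{2}}{12} - \frac{5 \omega}{48} - \frac{25}{384}}}{12}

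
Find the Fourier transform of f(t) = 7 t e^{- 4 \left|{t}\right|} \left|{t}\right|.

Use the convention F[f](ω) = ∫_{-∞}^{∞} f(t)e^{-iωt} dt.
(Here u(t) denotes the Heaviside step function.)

F(ω) = \frac{28 i \omega \left(\omega^{2} - 48\right)}{\left(\omega^{2} + 16\right)^{3}}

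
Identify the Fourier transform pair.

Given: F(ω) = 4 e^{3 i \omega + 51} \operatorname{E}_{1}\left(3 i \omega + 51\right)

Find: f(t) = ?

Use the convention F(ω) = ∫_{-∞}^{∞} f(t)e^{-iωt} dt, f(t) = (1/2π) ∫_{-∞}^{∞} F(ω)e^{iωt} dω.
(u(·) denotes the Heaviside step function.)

f(t) = \frac{4 e^{- 17 t} u\left(t\right)}{t + 3}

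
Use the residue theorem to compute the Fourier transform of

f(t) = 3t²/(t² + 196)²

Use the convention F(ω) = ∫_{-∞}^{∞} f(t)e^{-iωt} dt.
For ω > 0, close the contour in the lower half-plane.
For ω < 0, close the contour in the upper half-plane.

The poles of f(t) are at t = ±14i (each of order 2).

Let g(z) = f(z)e^{-iωz}; for large |z| the factor e^{-iωz} decays in the lower half-plane when ω > 0 and in the upper half-plane when ω < 0.

Case ω > 0 (lower half-plane, clockwise contour ⇒ F(ω) = -2πi·ΣRes):
  Res_{z = - 14 i} g(z) = \frac{3 i \left(1 - 14 \omega\right) e^{- 14 \omega}}{56} (pole of order 2)
  F(ω) = -2πi·ΣRes = \frac{3 \pi \left(1 - 14 \omega\right) e^{- 14 \omega}}{28}

Case ω < 0 (upper half-plane, counterclockwise contour ⇒ F(ω) = +2πi·ΣRes):
  Res_{z = 14 i} g(z) = \frac{3 i \left(- 14 \omega - 1\right) e^{14 \omega}}{56} (pole of order 2)
  F(ω) = 2πi·ΣRes = \frac{3 \pi \left(14 \omega + 1\right) e^{14 \omega}}{28}

Both cases combine into a single formula in |ω|:

F(ω) = \frac{3 \pi \left(1 - 14 \left|{\omega}\right|\right) e^{- 14 \left|{\omega}\right|}}{28}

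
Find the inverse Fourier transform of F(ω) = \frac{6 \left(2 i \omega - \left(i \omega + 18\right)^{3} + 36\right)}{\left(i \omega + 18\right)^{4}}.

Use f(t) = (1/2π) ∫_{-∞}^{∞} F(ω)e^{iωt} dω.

f(t) = 6 \left(t^{2} - 1\right) e^{- 18 t} u\left(t\right)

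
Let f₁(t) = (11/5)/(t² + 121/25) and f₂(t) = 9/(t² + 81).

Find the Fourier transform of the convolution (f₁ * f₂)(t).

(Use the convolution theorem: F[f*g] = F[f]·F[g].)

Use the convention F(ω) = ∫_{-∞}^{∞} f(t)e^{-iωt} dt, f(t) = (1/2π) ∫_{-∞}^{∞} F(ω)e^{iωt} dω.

F[f₁*f₂](ω) = \pi^{2} e^{- \frac{56 \left|{\omega}\right|}{5}}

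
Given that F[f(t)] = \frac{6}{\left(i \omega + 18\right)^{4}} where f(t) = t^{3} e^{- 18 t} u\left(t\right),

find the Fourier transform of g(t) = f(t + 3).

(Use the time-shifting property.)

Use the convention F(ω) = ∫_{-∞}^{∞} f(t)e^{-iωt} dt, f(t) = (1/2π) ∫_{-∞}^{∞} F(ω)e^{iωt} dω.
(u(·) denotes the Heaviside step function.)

F[g](ω) = \frac{6 e^{3 i \omega}}{\left(i \omega + 18\right)^{4}}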